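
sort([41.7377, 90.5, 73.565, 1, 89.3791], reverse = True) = [90.5, 89.3791, 73.565, 41.7377, 1]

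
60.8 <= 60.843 True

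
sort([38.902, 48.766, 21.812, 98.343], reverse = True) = [98.343, 48.766, 38.902, 21.812]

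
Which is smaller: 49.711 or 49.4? 49.4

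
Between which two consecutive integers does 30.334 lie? 30 and 31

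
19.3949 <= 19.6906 True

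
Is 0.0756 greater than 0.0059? Yes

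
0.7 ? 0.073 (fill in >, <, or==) >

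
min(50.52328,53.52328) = 50.52328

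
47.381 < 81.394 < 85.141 True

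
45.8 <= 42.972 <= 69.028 False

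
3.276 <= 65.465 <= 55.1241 False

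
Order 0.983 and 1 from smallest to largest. 0.983, 1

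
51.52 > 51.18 True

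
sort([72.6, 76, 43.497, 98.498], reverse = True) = [98.498, 76, 72.6, 43.497]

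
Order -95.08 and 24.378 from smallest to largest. -95.08, 24.378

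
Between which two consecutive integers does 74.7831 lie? 74 and 75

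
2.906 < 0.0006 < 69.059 False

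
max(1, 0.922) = 1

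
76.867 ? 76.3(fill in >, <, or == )>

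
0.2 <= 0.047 False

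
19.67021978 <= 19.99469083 True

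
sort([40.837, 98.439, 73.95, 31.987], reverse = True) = [98.439, 73.95, 40.837, 31.987]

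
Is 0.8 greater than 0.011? Yes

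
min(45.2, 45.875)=45.2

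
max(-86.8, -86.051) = -86.051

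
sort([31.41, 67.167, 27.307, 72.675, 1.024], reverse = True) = [72.675, 67.167, 31.41, 27.307, 1.024]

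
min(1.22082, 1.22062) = 1.22062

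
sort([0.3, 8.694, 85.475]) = [0.3, 8.694, 85.475]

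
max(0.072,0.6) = 0.6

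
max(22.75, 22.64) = 22.75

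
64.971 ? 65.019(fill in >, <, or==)<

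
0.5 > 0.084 True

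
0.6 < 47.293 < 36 False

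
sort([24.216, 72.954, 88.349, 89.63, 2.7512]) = [2.7512, 24.216, 72.954, 88.349, 89.63]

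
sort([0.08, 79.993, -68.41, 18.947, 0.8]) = [-68.41, 0.08, 0.8, 18.947, 79.993]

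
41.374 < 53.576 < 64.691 True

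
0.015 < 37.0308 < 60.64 True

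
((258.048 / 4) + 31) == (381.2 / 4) False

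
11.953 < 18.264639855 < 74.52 True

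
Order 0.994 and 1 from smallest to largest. 0.994, 1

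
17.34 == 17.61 False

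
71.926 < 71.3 False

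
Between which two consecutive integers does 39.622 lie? 39 and 40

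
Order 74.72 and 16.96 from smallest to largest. 16.96, 74.72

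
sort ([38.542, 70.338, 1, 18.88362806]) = [1, 18.88362806, 38.542, 70.338]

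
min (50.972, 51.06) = 50.972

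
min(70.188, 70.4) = 70.188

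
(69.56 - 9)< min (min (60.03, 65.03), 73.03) False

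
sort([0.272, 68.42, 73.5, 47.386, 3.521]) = [0.272, 3.521, 47.386, 68.42, 73.5]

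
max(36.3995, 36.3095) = 36.3995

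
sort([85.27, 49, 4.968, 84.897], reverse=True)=[85.27, 84.897, 49, 4.968]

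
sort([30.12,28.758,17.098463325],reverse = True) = [30.12,28.758,17.098463325]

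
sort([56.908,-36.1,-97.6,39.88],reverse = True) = [56.908,39.88,-36.1,-97.6]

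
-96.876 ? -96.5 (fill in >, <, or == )<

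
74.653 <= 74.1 False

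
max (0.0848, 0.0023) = 0.0848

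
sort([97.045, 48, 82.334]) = [48, 82.334, 97.045]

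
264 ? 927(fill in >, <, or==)<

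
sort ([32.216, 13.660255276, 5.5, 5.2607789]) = [5.2607789, 5.5, 13.660255276, 32.216]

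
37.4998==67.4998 False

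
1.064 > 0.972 True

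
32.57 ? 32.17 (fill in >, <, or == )>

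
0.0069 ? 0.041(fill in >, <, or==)<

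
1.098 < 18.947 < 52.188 True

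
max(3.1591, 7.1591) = 7.1591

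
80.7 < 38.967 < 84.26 False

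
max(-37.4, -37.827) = -37.4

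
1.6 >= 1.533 True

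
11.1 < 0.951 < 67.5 False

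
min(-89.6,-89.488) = -89.6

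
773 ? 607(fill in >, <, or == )>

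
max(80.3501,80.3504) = 80.3504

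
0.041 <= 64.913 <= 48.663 False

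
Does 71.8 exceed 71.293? Yes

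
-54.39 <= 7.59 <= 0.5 False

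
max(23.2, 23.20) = 23.20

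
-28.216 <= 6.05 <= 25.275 True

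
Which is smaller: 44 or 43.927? 43.927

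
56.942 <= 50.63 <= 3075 False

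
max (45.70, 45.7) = 45.7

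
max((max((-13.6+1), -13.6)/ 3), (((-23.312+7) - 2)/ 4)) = -4.2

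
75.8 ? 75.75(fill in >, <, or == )>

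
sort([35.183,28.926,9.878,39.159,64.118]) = [9.878,28.926,35.183,39.159,64.118]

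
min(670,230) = 230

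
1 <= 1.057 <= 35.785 True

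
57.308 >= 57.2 True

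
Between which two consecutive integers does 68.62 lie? 68 and 69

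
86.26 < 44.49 False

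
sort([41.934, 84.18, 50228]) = [41.934, 84.18, 50228]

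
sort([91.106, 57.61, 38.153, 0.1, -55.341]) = [-55.341, 0.1, 38.153, 57.61, 91.106]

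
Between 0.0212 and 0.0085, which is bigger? 0.0212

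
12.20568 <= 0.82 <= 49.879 False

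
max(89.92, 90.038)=90.038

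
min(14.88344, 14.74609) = 14.74609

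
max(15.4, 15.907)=15.907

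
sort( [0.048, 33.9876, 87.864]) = [0.048, 33.9876, 87.864]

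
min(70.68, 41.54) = 41.54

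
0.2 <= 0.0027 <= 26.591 False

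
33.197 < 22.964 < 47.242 False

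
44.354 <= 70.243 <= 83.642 True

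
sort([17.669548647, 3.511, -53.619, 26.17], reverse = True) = [26.17, 17.669548647, 3.511, -53.619]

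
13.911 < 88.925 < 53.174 False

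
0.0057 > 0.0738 False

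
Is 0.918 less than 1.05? Yes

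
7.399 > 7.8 False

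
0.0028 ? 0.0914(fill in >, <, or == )<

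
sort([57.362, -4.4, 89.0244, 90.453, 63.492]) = [-4.4, 57.362, 63.492, 89.0244, 90.453]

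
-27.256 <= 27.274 True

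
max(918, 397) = 918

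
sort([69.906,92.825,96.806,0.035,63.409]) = [0.035,63.409,69.906,92.825,96.806]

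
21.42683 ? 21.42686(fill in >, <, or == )<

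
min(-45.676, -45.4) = -45.676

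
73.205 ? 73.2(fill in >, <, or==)>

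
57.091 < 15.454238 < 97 False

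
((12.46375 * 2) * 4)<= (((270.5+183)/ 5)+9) False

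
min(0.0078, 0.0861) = 0.0078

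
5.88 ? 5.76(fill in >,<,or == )>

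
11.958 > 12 False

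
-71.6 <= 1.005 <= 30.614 True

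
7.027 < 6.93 False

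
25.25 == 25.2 False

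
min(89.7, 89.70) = 89.7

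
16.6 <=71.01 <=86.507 True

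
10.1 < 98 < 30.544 False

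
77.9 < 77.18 False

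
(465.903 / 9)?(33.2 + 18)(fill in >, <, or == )>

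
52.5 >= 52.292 True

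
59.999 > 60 False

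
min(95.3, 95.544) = 95.3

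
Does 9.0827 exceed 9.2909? No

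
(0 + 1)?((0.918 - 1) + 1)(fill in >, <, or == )>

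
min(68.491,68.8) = 68.491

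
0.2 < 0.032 False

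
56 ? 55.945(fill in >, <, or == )>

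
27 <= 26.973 False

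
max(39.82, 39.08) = 39.82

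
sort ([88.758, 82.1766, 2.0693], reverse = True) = [88.758, 82.1766, 2.0693]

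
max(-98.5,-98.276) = -98.276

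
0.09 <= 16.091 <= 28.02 True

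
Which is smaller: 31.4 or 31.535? 31.4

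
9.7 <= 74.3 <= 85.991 True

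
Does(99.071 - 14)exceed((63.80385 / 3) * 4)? No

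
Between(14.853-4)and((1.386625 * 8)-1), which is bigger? (14.853-4)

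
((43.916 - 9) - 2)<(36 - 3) True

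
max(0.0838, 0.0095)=0.0838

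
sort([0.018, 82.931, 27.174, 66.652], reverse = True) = [82.931, 66.652, 27.174, 0.018]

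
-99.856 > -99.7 False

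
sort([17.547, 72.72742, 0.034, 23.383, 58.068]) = [0.034, 17.547, 23.383, 58.068, 72.72742]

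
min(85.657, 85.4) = 85.4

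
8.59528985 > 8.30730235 True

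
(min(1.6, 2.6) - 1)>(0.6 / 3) True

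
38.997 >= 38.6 True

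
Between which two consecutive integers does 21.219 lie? 21 and 22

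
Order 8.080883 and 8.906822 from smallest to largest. 8.080883, 8.906822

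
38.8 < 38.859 True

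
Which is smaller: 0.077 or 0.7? 0.077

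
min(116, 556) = 116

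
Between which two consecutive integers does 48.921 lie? 48 and 49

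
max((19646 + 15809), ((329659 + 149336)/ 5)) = 95799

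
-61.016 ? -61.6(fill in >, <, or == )>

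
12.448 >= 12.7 False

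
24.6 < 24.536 False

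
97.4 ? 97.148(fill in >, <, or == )>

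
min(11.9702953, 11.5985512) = 11.5985512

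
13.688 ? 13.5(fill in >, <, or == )>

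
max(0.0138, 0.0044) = 0.0138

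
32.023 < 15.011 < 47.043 False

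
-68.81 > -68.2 False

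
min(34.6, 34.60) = 34.6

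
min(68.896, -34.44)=-34.44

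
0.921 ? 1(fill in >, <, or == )<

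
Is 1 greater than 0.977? Yes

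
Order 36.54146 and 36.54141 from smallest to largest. 36.54141, 36.54146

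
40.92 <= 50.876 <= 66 True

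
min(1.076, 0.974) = 0.974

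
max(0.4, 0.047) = 0.4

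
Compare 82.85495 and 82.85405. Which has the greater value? 82.85495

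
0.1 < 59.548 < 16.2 False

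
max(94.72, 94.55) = 94.72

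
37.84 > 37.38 True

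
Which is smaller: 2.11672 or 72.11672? 2.11672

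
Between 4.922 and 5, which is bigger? 5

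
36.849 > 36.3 True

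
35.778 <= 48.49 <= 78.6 True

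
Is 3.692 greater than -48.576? Yes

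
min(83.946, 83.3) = 83.3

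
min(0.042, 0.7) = 0.042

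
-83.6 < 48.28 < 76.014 True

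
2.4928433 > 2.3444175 True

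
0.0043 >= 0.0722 False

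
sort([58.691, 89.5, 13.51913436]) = [13.51913436, 58.691, 89.5]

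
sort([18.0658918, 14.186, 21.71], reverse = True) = [21.71, 18.0658918, 14.186]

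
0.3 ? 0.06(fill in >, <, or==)>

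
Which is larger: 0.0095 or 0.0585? 0.0585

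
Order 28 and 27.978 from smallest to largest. 27.978,28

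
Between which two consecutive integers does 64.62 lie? 64 and 65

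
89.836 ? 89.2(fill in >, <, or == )>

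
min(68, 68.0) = 68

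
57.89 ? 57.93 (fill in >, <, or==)<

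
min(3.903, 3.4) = 3.4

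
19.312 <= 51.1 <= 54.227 True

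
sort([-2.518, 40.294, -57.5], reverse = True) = [40.294, -2.518, -57.5]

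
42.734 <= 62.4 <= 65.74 True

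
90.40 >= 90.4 True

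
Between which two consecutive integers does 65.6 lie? 65 and 66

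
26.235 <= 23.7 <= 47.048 False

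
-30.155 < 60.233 True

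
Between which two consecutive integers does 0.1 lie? 0 and 1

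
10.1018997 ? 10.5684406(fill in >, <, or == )<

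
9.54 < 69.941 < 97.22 True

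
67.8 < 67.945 True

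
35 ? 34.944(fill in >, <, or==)>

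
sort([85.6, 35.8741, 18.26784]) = [18.26784, 35.8741, 85.6]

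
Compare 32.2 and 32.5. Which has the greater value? 32.5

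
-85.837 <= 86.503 True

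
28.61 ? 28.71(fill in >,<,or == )<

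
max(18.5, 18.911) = 18.911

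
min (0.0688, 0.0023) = 0.0023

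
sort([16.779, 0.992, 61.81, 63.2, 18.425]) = [0.992, 16.779, 18.425, 61.81, 63.2]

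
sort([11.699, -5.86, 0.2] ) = [-5.86, 0.2, 11.699]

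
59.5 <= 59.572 True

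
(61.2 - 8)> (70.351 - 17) False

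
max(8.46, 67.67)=67.67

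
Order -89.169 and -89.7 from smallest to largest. -89.7, -89.169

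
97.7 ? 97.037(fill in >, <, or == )>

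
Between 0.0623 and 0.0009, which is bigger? 0.0623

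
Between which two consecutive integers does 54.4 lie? 54 and 55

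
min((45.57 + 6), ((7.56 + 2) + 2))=11.56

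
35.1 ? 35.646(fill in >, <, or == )<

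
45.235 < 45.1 False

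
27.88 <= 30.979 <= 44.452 True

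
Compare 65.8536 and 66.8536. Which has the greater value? 66.8536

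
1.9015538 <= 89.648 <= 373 True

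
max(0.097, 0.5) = 0.5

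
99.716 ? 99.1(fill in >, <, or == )>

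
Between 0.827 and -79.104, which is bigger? 0.827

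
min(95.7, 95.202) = 95.202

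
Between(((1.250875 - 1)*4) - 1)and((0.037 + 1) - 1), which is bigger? ((0.037 + 1) - 1)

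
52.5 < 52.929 True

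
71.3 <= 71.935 True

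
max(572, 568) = 572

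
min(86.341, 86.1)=86.1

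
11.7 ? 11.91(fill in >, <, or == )<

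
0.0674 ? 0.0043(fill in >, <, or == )>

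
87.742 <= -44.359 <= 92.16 False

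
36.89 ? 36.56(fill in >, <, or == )>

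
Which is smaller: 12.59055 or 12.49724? 12.49724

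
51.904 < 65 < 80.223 True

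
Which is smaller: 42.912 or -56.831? -56.831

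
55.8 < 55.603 False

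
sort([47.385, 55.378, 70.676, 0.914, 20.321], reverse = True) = [70.676, 55.378, 47.385, 20.321, 0.914]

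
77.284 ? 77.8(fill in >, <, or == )<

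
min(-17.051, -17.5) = -17.5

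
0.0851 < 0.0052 False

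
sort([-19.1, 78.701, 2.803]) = [-19.1, 2.803, 78.701]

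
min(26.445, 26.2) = 26.2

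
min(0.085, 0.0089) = 0.0089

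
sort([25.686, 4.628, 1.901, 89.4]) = [1.901, 4.628, 25.686, 89.4]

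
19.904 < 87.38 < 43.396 False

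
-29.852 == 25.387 False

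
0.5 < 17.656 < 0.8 False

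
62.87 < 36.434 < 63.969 False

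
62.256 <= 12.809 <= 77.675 False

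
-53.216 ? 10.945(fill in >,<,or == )<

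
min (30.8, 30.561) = 30.561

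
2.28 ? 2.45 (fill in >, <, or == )<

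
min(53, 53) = 53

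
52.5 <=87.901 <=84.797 False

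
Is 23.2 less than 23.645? Yes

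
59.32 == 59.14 False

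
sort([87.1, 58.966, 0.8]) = [0.8, 58.966, 87.1]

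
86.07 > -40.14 True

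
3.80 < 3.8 False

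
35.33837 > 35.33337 True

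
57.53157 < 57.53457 True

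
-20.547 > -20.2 False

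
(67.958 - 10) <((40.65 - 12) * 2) False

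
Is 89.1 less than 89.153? Yes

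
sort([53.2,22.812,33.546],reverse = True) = [53.2,33.546,22.812]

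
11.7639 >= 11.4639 True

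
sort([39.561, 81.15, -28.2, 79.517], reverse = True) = [81.15, 79.517, 39.561, -28.2]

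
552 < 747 True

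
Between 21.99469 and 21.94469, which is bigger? 21.99469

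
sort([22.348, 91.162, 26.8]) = [22.348, 26.8, 91.162]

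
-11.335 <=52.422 True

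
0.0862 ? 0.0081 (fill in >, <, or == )>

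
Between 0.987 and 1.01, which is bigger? 1.01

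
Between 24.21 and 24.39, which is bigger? 24.39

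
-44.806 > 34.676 False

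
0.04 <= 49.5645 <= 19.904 False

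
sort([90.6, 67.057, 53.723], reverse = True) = [90.6, 67.057, 53.723]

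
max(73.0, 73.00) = 73.00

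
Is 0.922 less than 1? Yes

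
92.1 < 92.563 True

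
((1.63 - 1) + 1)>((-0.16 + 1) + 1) False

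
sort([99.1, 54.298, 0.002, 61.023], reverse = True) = [99.1, 61.023, 54.298, 0.002]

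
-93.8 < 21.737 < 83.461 True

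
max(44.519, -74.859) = 44.519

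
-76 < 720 True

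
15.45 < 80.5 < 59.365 False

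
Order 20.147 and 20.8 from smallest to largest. 20.147, 20.8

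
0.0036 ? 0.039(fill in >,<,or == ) <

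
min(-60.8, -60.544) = -60.8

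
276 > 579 False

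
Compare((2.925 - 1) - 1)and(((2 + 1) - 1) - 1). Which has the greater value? (((2 + 1) - 1) - 1)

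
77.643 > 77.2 True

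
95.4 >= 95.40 True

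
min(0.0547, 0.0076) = 0.0076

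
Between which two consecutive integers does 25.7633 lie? 25 and 26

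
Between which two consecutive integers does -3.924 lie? -4 and -3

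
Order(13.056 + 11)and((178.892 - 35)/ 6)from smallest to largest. ((178.892 - 35)/ 6), (13.056 + 11)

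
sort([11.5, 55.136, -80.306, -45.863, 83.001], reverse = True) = [83.001, 55.136, 11.5, -45.863, -80.306]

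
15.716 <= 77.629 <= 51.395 False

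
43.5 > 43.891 False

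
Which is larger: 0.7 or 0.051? 0.7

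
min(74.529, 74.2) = 74.2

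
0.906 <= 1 True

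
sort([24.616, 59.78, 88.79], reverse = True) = [88.79, 59.78, 24.616]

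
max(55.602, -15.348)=55.602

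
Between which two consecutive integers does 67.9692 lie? 67 and 68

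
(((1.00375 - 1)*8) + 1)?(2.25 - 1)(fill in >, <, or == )<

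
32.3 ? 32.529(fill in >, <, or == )<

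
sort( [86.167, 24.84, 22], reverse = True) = [86.167, 24.84, 22]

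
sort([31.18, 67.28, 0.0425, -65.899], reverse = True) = [67.28, 31.18, 0.0425, -65.899]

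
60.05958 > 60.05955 True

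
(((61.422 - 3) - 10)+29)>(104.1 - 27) True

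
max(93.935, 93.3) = 93.935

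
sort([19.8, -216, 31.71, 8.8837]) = [-216, 8.8837, 19.8, 31.71]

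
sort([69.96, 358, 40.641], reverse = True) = [358, 69.96, 40.641]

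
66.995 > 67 False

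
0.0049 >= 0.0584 False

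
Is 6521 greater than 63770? No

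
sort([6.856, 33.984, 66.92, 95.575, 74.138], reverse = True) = [95.575, 74.138, 66.92, 33.984, 6.856]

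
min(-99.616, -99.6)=-99.616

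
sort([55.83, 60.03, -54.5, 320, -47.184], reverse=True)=[320, 60.03, 55.83, -47.184, -54.5]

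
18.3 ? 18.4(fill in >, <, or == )<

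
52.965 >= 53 False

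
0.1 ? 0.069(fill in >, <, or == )>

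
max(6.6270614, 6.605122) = 6.6270614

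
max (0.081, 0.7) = 0.7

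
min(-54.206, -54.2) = -54.206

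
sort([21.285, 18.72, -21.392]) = [-21.392, 18.72, 21.285]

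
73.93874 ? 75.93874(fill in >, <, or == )<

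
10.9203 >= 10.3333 True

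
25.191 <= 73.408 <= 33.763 False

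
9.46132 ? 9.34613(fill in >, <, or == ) >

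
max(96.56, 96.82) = 96.82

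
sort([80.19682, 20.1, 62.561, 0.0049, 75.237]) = [0.0049, 20.1, 62.561, 75.237, 80.19682]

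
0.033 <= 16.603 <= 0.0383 False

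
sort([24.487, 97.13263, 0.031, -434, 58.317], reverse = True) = [97.13263, 58.317, 24.487, 0.031, -434]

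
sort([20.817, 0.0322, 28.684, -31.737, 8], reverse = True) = [28.684, 20.817, 8, 0.0322, -31.737]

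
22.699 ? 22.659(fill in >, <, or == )>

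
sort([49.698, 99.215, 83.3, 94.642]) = [49.698, 83.3, 94.642, 99.215]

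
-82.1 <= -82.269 False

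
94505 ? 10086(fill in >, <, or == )>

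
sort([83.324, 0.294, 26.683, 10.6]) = [0.294, 10.6, 26.683, 83.324]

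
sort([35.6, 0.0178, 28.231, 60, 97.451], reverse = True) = [97.451, 60, 35.6, 28.231, 0.0178]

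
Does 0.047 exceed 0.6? No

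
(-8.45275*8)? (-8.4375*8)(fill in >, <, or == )<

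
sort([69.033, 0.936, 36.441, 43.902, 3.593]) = [0.936, 3.593, 36.441, 43.902, 69.033]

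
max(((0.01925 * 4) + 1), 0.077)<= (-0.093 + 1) False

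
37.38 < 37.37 False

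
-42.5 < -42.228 True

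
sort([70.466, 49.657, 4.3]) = [4.3, 49.657, 70.466]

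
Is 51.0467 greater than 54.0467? No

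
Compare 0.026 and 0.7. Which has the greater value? 0.7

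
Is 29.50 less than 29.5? No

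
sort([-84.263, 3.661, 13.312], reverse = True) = [13.312, 3.661, -84.263]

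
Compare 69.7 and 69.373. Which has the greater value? 69.7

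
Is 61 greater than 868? No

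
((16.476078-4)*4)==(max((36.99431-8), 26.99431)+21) False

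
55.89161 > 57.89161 False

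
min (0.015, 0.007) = 0.007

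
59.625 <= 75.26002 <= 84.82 True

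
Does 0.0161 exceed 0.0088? Yes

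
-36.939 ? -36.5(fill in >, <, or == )<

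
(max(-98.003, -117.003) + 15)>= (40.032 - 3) False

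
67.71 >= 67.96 False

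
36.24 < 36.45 True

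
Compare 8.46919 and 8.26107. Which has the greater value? 8.46919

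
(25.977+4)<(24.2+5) False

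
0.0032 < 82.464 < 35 False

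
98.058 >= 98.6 False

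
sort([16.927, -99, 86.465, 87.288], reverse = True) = [87.288, 86.465, 16.927, -99]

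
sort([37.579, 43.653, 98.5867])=[37.579, 43.653, 98.5867]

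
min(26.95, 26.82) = 26.82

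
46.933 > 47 False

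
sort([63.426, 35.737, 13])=[13, 35.737, 63.426]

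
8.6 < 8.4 False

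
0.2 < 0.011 False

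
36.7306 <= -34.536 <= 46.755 False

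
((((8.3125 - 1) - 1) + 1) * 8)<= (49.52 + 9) True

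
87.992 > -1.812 True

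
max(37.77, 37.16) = 37.77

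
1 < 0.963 False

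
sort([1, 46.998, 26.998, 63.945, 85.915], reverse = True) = [85.915, 63.945, 46.998, 26.998, 1]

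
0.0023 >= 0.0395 False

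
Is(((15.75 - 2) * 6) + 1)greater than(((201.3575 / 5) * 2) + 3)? No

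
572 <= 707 True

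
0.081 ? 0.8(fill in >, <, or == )<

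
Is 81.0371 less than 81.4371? Yes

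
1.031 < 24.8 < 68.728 True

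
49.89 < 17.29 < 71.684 False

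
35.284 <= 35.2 False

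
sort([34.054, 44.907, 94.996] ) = [34.054, 44.907, 94.996]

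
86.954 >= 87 False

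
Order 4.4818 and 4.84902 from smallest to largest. 4.4818, 4.84902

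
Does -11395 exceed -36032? Yes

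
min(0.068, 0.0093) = 0.0093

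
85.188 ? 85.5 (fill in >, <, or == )<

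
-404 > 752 False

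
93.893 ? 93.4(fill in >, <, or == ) >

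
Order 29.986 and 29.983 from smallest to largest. 29.983, 29.986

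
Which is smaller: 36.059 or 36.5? 36.059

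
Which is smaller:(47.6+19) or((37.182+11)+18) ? ((37.182+11)+18)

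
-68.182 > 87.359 False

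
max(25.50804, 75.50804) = 75.50804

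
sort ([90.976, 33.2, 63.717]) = [33.2, 63.717, 90.976]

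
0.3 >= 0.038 True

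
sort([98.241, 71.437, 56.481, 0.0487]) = [0.0487, 56.481, 71.437, 98.241]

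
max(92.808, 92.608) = 92.808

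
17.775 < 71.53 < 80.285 True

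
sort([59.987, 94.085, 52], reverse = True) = [94.085, 59.987, 52]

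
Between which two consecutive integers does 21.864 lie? 21 and 22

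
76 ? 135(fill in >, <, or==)<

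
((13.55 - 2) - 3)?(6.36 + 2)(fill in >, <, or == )>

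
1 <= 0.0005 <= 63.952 False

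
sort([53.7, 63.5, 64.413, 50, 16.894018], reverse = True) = [64.413, 63.5, 53.7, 50, 16.894018]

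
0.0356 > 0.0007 True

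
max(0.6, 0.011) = 0.6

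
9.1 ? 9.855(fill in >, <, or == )<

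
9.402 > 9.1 True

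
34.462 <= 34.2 False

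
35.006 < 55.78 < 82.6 True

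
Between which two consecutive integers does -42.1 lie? -43 and -42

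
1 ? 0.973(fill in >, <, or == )>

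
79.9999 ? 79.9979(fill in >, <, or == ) >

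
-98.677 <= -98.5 True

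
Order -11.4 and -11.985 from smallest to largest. -11.985, -11.4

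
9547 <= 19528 True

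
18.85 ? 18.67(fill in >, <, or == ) >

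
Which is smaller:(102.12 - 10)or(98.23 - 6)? (102.12 - 10)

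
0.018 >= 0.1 False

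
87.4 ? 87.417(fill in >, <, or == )<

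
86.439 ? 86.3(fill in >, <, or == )>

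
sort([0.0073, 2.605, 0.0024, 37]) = [0.0024, 0.0073, 2.605, 37]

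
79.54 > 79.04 True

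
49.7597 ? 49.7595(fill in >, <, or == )>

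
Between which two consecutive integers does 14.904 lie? 14 and 15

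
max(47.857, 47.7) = 47.857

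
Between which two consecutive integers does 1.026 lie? 1 and 2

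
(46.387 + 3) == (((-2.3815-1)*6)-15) False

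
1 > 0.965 True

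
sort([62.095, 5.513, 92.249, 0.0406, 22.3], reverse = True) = [92.249, 62.095, 22.3, 5.513, 0.0406]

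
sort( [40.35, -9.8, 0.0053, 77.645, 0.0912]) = [-9.8, 0.0053, 0.0912, 40.35, 77.645]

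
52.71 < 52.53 False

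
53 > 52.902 True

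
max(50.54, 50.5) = 50.54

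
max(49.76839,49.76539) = 49.76839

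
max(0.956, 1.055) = 1.055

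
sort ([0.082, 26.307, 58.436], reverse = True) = [58.436, 26.307, 0.082]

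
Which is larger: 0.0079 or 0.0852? 0.0852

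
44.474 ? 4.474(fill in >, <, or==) >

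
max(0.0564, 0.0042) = 0.0564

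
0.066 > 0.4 False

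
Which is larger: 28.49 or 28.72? 28.72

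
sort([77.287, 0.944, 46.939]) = [0.944, 46.939, 77.287]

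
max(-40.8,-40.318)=-40.318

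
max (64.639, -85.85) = 64.639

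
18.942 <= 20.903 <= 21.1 True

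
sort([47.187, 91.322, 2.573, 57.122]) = [2.573, 47.187, 57.122, 91.322]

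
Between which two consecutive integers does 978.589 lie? 978 and 979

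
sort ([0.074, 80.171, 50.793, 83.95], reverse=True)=[83.95, 80.171, 50.793, 0.074]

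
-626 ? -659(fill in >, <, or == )>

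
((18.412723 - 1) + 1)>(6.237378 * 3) False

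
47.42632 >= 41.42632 True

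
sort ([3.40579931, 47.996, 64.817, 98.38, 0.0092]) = [0.0092, 3.40579931, 47.996, 64.817, 98.38]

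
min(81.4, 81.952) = 81.4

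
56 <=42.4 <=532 False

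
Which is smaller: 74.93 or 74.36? 74.36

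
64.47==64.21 False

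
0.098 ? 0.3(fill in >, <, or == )<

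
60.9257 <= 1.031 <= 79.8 False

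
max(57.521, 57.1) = 57.521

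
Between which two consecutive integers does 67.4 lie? 67 and 68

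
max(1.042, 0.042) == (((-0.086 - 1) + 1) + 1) False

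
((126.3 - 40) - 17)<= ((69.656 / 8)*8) True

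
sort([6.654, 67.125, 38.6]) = [6.654, 38.6, 67.125]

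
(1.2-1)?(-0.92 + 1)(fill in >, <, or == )>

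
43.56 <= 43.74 True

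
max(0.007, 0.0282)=0.0282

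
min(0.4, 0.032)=0.032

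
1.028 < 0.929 False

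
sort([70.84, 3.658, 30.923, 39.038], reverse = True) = [70.84, 39.038, 30.923, 3.658]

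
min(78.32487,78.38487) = 78.32487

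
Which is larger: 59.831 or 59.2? 59.831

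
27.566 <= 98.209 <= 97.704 False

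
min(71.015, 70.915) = 70.915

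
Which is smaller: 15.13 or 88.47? 15.13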